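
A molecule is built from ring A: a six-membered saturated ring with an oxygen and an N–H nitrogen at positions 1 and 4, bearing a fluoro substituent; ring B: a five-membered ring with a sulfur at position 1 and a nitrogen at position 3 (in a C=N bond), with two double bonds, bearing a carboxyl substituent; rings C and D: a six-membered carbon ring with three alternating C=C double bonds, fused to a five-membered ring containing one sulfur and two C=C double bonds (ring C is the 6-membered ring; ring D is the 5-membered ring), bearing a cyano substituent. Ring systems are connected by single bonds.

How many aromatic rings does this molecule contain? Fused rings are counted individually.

Ring A has only sp³ atoms, so it is not fully conjugated — not aromatic (morpholine).
Ring B is fully conjugated (every ring atom contributes a p orbital); 2 ring double bonds (4 π electrons) plus a heteroatom lone pair (2) give 6 π electrons. Since 6 = 4n+2 (n=1), ring B is aromatic (thiazole).
Rings C and D form a fused bicyclic system (with one sulfur) with 9 sp² atoms and 10 π electrons from ring double bonds plus a heteroatom lone pair. 10 = 4(2)+2, so the system is aromatic and both rings count as aromatic (benzothiophene).
Aromatic: B, C, D. Total: 3.

3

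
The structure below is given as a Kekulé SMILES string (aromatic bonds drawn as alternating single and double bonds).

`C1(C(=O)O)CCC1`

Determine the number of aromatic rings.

The SMILES encodes a four-membered saturated carbon ring.
The 4-membered ring has only sp³ atoms, so it is not fully conjugated — not aromatic (cyclobutane).

0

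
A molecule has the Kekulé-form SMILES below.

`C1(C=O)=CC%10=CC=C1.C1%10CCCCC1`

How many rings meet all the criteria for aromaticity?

1

The SMILES encodes a six-membered carbon ring with three alternating C=C double bonds; a six-membered saturated carbon ring.
The 6-membered ring is planar and fully conjugated; 3 ring double bonds give 6 π electrons. That satisfies 4n+2 with n=1, so it is aromatic (benzene).
The second 6-membered ring has only sp³ atoms, so it is not fully conjugated — not aromatic (cyclohexane).
1 of the 2 rings is aromatic. Total: 1.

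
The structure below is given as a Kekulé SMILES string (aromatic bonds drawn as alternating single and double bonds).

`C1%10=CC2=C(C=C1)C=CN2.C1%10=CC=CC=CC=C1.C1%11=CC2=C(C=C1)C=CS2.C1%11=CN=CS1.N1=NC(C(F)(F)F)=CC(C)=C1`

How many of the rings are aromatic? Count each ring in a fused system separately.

The SMILES encodes a six-membered carbon ring with three alternating C=C double bonds, fused to a five-membered ring containing one N–H nitrogen and two C=C double bonds; an eight-membered carbon ring with four alternating C=C double bonds; a six-membered carbon ring with three alternating C=C double bonds, fused to a five-membered ring containing one sulfur and two C=C double bonds; a five-membered ring with a sulfur at position 1 and a nitrogen at position 3 (in a C=N bond), with two double bonds; a six-membered ring with two adjacent nitrogens and three alternating double bonds.
The fused 6/5-membered bicyclic (with one N–H) is a single π system with 9 sp² atoms and 10 π electrons from ring double bonds plus a heteroatom lone pair. 10 = 4(2)+2, so the system is aromatic and both rings count as aromatic (indole).
The 8-membered ring has only sp² ring atoms; a planar conformation would have a fully conjugated π system of 8 electrons. But 8 = 4(2), which is 4n not 4n+2, so it is not aromatic (cyclooctatetraene) — cyclooctatetraene distorts into a non-planar tub to avoid antiaromaticity.
The fused 6/5-membered bicyclic (with one sulfur) is a single π system with 9 sp² atoms and 10 π electrons from ring double bonds plus a heteroatom lone pair. 10 = 4(2)+2, so the system is aromatic and both rings count as aromatic (benzothiophene).
The 5-membered ring with one sulfur and one =N– is planar and fully conjugated; 2 ring double bonds (4 π electrons) plus a heteroatom lone pair (2) give 6 π electrons. That satisfies 4n+2 with n=1, so it is aromatic (thiazole).
The 6-membered ring with two nitrogens (1,2) has a continuous p-orbital overlap around the ring; 3 ring double bonds give 6 π electrons. That satisfies 4n+2 with n=1, so it is aromatic (pyridazine).
6 of the 7 rings are aromatic. Total: 6.

6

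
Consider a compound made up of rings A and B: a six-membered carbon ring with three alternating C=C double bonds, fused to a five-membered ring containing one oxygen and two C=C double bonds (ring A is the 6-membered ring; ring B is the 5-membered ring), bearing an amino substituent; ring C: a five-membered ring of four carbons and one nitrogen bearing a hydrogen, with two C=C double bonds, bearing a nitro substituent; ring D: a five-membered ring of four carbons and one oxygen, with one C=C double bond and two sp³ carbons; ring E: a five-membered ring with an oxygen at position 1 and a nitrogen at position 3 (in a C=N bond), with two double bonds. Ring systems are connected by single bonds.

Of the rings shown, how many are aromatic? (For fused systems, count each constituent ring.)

4

Rings A and B form a fused bicyclic system (with one oxygen) with 9 sp² atoms and 10 π electrons from ring double bonds plus a heteroatom lone pair. 10 = 4(2)+2, so the system is aromatic and both rings count as aromatic (benzofuran).
Ring C is fully conjugated (every ring atom contributes a p orbital); 2 ring double bonds (4 π electrons) plus a heteroatom lone pair (2) give 6 π electrons. 6 = 4(1)+2, so ring C is aromatic (pyrrole).
Ring D has two sp³ carbons, so it is not fully conjugated — not aromatic (2,3-dihydrofuran).
Ring E is fully conjugated (every ring atom contributes a p orbital); 2 ring double bonds (4 π electrons) plus a heteroatom lone pair (2) give 6 π electrons. Since 6 = 4n+2 (n=1), ring E is aromatic (oxazole).
Aromatic: A, B, C, E. Total: 4.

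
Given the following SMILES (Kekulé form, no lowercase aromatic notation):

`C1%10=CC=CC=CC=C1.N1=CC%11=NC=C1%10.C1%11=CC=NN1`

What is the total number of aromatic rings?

The SMILES encodes an eight-membered carbon ring with four alternating C=C double bonds; a six-membered ring with nitrogens at positions 1 and 4 and three alternating double bonds; a five-membered ring with two adjacent nitrogens (one bearing H, one in a double bond) and two double bonds.
The 8-membered ring has only sp² ring atoms; a planar conformation would have a fully conjugated π system of 8 electrons. But 8 = 4(2), which is 4n not 4n+2, so it is not aromatic (cyclooctatetraene) — cyclooctatetraene distorts into a non-planar tub to avoid antiaromaticity.
The 6-membered ring with two nitrogens (1,4) is planar and fully conjugated; 3 ring double bonds give 6 π electrons. That satisfies 4n+2 with n=1, so it is aromatic (pyrazine).
The 5-membered ring with two adjacent nitrogens (one N–H, one =N–) has a continuous p-orbital overlap around the ring; 2 ring double bonds (4 π electrons) plus a heteroatom lone pair (2) give 6 π electrons. 6 = 4(1)+2, so it is aromatic (pyrazole).
2 of the 3 rings are aromatic. Total: 2.

2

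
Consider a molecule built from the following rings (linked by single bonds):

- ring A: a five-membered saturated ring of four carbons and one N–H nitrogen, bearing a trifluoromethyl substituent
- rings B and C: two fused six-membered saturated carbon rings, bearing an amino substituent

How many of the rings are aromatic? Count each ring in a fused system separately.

Ring A has only sp³ atoms, so it is not fully conjugated — not aromatic (pyrrolidine).
Ring B has only sp³ atoms, so it is not fully conjugated — not aromatic (cyclohexane ring).
Ring C has only sp³ atoms, so it is not fully conjugated — not aromatic (cyclohexane ring).
No ring is aromatic. Total: 0.

0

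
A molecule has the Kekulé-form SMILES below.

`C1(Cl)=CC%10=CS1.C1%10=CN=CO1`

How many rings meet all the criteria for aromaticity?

2

The SMILES encodes a five-membered ring of four carbons and one sulfur, with two C=C double bonds; a five-membered ring with an oxygen at position 1 and a nitrogen at position 3 (in a C=N bond), with two double bonds.
The 5-membered ring with one sulfur has a continuous p-orbital overlap around the ring; 2 ring double bonds (4 π electrons) plus a heteroatom lone pair (2) give 6 π electrons. That satisfies 4n+2 with n=1, so it is aromatic (thiophene).
The 5-membered ring with one oxygen and one =N– has a continuous p-orbital overlap around the ring; 2 ring double bonds (4 π electrons) plus a heteroatom lone pair (2) give 6 π electrons. That satisfies 4n+2 with n=1, so it is aromatic (oxazole).
2 of the 2 rings are aromatic. Total: 2.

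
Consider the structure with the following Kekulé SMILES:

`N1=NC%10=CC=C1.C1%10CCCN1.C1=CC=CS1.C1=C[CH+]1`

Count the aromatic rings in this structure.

The SMILES encodes a six-membered ring with two adjacent nitrogens and three alternating double bonds; a five-membered saturated ring of four carbons and one N–H nitrogen; a five-membered ring of four carbons and one sulfur, with two C=C double bonds; a three-membered all-carbon ring bearing a positive charge on one carbon, with one C=C double bond.
The 6-membered ring with two nitrogens (1,2) is planar and fully conjugated; 3 ring double bonds give 6 π electrons. That satisfies 4n+2 with n=1, so it is aromatic (pyridazine).
The 5-membered ring with one N–H has only sp³ atoms, so it is not fully conjugated — not aromatic (pyrrolidine).
The 5-membered ring with one sulfur is planar and fully conjugated; 2 ring double bonds (4 π electrons) plus a heteroatom lone pair (2) give 6 π electrons. Since 6 = 4n+2 (n=1), it is aromatic (thiophene).
The 3-membered ring is fully conjugated (every ring atom contributes a p orbital); 1 ring double bond (2 π electrons) plus the carbocation's empty p orbital (0, but keeps the ring conjugated) give 2 π electrons. 2 = 4(0)+2, so it is aromatic (cyclopropenyl cation).
3 of the 4 rings are aromatic. Total: 3.

3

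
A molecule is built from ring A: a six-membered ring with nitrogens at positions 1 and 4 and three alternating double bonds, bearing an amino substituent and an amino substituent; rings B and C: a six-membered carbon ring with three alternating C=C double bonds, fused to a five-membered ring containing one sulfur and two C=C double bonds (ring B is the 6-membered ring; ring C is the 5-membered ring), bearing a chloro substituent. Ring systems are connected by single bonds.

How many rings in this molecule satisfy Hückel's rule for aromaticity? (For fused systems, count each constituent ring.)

Ring A is planar and fully conjugated; 3 ring double bonds give 6 π electrons. Since 6 = 4n+2 (n=1), ring A is aromatic (pyrazine).
Rings B and C form a fused bicyclic system (with one sulfur) with 9 sp² atoms and 10 π electrons from ring double bonds plus a heteroatom lone pair. 10 = 4(2)+2, so the system is aromatic and both rings count as aromatic (benzothiophene).
Aromatic: A, B, C. Total: 3.

3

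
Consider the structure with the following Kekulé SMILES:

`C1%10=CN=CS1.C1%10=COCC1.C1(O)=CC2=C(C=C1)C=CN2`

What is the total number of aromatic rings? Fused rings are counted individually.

The SMILES encodes a five-membered ring with a sulfur at position 1 and a nitrogen at position 3 (in a C=N bond), with two double bonds; a five-membered ring of four carbons and one oxygen, with one C=C double bond and two sp³ carbons; a six-membered carbon ring with three alternating C=C double bonds, fused to a five-membered ring containing one N–H nitrogen and two C=C double bonds.
The 5-membered ring with one sulfur and one =N– is planar and fully conjugated; 2 ring double bonds (4 π electrons) plus a heteroatom lone pair (2) give 6 π electrons. 6 = 4(1)+2, so it is aromatic (thiazole).
The 5-membered ring with one oxygen has two sp³ carbons, so it is not fully conjugated — not aromatic (2,3-dihydrofuran).
The fused 6/5-membered bicyclic (with one N–H) is a single π system with 9 sp² atoms and 10 π electrons from ring double bonds plus a heteroatom lone pair. 10 = 4(2)+2, so the system is aromatic and both rings count as aromatic (indole).
3 of the 4 rings are aromatic. Total: 3.

3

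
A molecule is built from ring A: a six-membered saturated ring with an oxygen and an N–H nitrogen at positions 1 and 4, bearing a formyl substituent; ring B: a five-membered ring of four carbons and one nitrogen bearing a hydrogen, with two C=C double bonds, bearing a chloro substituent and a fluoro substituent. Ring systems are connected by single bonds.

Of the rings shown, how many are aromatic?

1

Ring A has only sp³ atoms, so it is not fully conjugated — not aromatic (morpholine).
Ring B is fully conjugated (every ring atom contributes a p orbital); 2 ring double bonds (4 π electrons) plus a heteroatom lone pair (2) give 6 π electrons. Since 6 = 4n+2 (n=1), ring B is aromatic (pyrrole).
Aromatic: B. Total: 1.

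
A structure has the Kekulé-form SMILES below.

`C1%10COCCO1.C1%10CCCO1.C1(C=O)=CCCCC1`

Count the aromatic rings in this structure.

The SMILES encodes a six-membered saturated ring with oxygens at positions 1 and 4; a five-membered saturated ring of four carbons and one oxygen; a six-membered carbon ring with one C=C double bond.
The 6-membered ring with two oxygens (1,4) has only sp³ atoms, so it is not fully conjugated — not aromatic (1,4-dioxane).
The 5-membered ring with one oxygen has only sp³ atoms, so it is not fully conjugated — not aromatic (tetrahydrofuran).
The 6-membered ring has four sp³ carbons, so it is not fully conjugated — not aromatic (cyclohexene).
None of the rings are aromatic. Total: 0.

0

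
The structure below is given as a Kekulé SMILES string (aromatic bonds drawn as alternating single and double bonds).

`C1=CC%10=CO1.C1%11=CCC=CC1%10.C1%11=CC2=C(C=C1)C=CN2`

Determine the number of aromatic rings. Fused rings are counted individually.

The SMILES encodes a five-membered ring of four carbons and one oxygen, with two C=C double bonds; a six-membered carbon ring with two isolated C=C double bonds and two sp³ carbons; a six-membered carbon ring with three alternating C=C double bonds, fused to a five-membered ring containing one N–H nitrogen and two C=C double bonds.
The 5-membered ring with one oxygen has a continuous p-orbital overlap around the ring; 2 ring double bonds (4 π electrons) plus a heteroatom lone pair (2) give 6 π electrons. That satisfies 4n+2 with n=1, so it is aromatic (furan).
The 6-membered ring has two sp³ carbons, so it is not fully conjugated — not aromatic (1,4-cyclohexadiene).
The fused 6/5-membered bicyclic (with one N–H) is a single π system with 9 sp² atoms and 10 π electrons from ring double bonds plus a heteroatom lone pair. 10 = 4(2)+2, so the system is aromatic and both rings count as aromatic (indole).
3 of the 4 rings are aromatic. Total: 3.

3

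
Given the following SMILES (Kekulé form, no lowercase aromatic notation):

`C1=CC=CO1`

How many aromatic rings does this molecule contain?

The SMILES encodes a five-membered ring of four carbons and one oxygen, with two C=C double bonds.
The 5-membered ring with one oxygen is planar and fully conjugated; 2 ring double bonds (4 π electrons) plus a heteroatom lone pair (2) give 6 π electrons. Since 6 = 4n+2 (n=1), it is aromatic (furan).

1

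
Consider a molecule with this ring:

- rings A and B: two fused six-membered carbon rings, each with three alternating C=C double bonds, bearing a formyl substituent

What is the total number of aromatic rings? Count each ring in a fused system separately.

2

Rings A and B form a fused bicyclic system with 10 sp² atoms and 10 π electrons from ring double bonds. 10 = 4(2)+2, so the system is aromatic and both rings count as aromatic (naphthalene).
Aromatic: A, B. Total: 2.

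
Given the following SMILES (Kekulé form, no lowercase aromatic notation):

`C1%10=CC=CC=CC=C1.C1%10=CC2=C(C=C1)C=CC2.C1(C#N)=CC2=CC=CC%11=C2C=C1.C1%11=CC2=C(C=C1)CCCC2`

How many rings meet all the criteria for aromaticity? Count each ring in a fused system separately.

4

The SMILES encodes an eight-membered carbon ring with four alternating C=C double bonds; a six-membered carbon ring with three alternating C=C double bonds, fused to a five-membered carbon ring containing one C=C double bond and one sp³ carbon; two fused six-membered carbon rings, each with three alternating C=C double bonds; a six-membered carbon ring with three alternating C=C double bonds, fused to a saturated six-membered carbon ring.
The 8-membered ring has only sp² ring atoms; a planar conformation would have a fully conjugated π system of 8 electrons. But 8 = 4(2), which is 4n not 4n+2, so it is not aromatic (cyclooctatetraene) — cyclooctatetraene distorts into a non-planar tub to avoid antiaromaticity.
The 6-membered ring is fully conjugated (every ring atom contributes a p orbital); 3 ring double bonds give 6 π electrons. That satisfies 4n+2 with n=1, so it is aromatic (benzene ring).
The 5-membered ring has one sp³ carbon, so it is not fully conjugated — not aromatic (cyclopentene ring).
The fused 6/6-membered bicyclic is a single π system with 10 sp² atoms and 10 π electrons from ring double bonds. 10 = 4(2)+2, so the system is aromatic and both rings count as aromatic (naphthalene).
The second 6-membered ring has a continuous p-orbital overlap around the ring; 3 ring double bonds give 6 π electrons. Since 6 = 4n+2 (n=1), it is aromatic (benzene ring).
The third 6-membered ring has four sp³ carbons, so it is not fully conjugated — not aromatic (cyclohexane ring).
4 of the 7 rings are aromatic. Total: 4.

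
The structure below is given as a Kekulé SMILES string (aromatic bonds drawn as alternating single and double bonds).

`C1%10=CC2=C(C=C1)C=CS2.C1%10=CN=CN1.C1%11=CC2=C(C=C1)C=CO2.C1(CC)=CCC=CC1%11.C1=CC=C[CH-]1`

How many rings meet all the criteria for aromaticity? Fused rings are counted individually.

The SMILES encodes a six-membered carbon ring with three alternating C=C double bonds, fused to a five-membered ring containing one sulfur and two C=C double bonds; a five-membered ring with nitrogens at positions 1 and 3 (one bearing H, one in a C=N bond) and two double bonds; a six-membered carbon ring with three alternating C=C double bonds, fused to a five-membered ring containing one oxygen and two C=C double bonds; a six-membered carbon ring with two isolated C=C double bonds and two sp³ carbons; a five-membered all-carbon ring bearing a negative charge on one carbon, with two C=C double bonds.
The fused 6/5-membered bicyclic (with one sulfur) is a single π system with 9 sp² atoms and 10 π electrons from ring double bonds plus a heteroatom lone pair. 10 = 4(2)+2, so the system is aromatic and both rings count as aromatic (benzothiophene).
The 5-membered ring with two nitrogens (one N–H, one =N–) is fully conjugated (every ring atom contributes a p orbital); 2 ring double bonds (4 π electrons) plus a heteroatom lone pair (2) give 6 π electrons. That satisfies 4n+2 with n=1, so it is aromatic (imidazole).
The fused 6/5-membered bicyclic (with one oxygen) is a single π system with 9 sp² atoms and 10 π electrons from ring double bonds plus a heteroatom lone pair. 10 = 4(2)+2, so the system is aromatic and both rings count as aromatic (benzofuran).
The 6-membered ring has two sp³ carbons, so it is not fully conjugated — not aromatic (1,4-cyclohexadiene).
The 5-membered ring has a continuous p-orbital overlap around the ring; 2 ring double bonds (4 π electrons) plus the carbanion lone pair (2) give 6 π electrons. Since 6 = 4n+2 (n=1), it is aromatic (cyclopentadienyl anion).
6 of the 7 rings are aromatic. Total: 6.

6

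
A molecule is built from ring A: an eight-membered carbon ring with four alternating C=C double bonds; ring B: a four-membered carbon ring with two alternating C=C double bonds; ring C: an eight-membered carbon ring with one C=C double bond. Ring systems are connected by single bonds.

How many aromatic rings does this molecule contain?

Ring A has only sp² ring atoms; a planar conformation would have a fully conjugated π system of 8 electrons. But 8 = 4(2), which is 4n not 4n+2, so ring A is not aromatic (cyclooctatetraene) — cyclooctatetraene distorts into a non-planar tub to avoid antiaromaticity.
Ring B has only sp² ring atoms; a planar conformation would have a fully conjugated π system of 4 electrons. But 4 = 4(1), which is 4n not 4n+2, so ring B is not aromatic (cyclobutadiene) — cyclobutadiene is antiaromatic and distorts to a rectangle.
Ring C has six sp³ carbons, so it is not fully conjugated — not aromatic (cyclooctene).
No ring is aromatic. Total: 0.

0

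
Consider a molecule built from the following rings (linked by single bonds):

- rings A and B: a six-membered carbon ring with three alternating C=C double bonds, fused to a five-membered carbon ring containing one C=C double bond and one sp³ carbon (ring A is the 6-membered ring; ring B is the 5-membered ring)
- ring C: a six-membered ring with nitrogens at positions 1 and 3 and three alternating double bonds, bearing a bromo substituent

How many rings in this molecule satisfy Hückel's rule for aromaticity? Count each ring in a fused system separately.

2

Ring A is planar and fully conjugated; 3 ring double bonds give 6 π electrons. That satisfies 4n+2 with n=1, so ring A is aromatic (benzene ring).
Ring B has one sp³ carbon, so it is not fully conjugated — not aromatic (cyclopentene ring).
Ring C is planar and fully conjugated; 3 ring double bonds give 6 π electrons. That satisfies 4n+2 with n=1, so ring C is aromatic (pyrimidine).
Aromatic: A, C. Total: 2.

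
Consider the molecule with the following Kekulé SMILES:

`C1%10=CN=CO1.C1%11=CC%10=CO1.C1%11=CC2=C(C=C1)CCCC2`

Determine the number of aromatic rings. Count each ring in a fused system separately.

The SMILES encodes a five-membered ring with an oxygen at position 1 and a nitrogen at position 3 (in a C=N bond), with two double bonds; a five-membered ring of four carbons and one oxygen, with two C=C double bonds; a six-membered carbon ring with three alternating C=C double bonds, fused to a saturated six-membered carbon ring.
The 5-membered ring with one oxygen and one =N– has a continuous p-orbital overlap around the ring; 2 ring double bonds (4 π electrons) plus a heteroatom lone pair (2) give 6 π electrons. Since 6 = 4n+2 (n=1), it is aromatic (oxazole).
The 5-membered ring with one oxygen has a continuous p-orbital overlap around the ring; 2 ring double bonds (4 π electrons) plus a heteroatom lone pair (2) give 6 π electrons. 6 = 4(1)+2, so it is aromatic (furan).
The 6-membered ring is fully conjugated (every ring atom contributes a p orbital); 3 ring double bonds give 6 π electrons. Since 6 = 4n+2 (n=1), it is aromatic (benzene ring).
The second 6-membered ring has four sp³ carbons, so it is not fully conjugated — not aromatic (cyclohexane ring).
3 of the 4 rings are aromatic. Total: 3.

3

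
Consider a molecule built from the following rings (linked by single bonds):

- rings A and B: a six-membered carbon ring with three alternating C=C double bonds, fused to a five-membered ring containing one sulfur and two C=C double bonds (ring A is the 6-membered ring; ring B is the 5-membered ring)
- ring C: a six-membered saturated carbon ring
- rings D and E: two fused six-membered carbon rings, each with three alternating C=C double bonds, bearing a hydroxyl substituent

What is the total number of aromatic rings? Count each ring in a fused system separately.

4

Rings A and B form a fused bicyclic system (with one sulfur) with 9 sp² atoms and 10 π electrons from ring double bonds plus a heteroatom lone pair. 10 = 4(2)+2, so the system is aromatic and both rings count as aromatic (benzothiophene).
Ring C has only sp³ atoms, so it is not fully conjugated — not aromatic (cyclohexane).
Rings D and E form a fused bicyclic system with 10 sp² atoms and 10 π electrons from ring double bonds. 10 = 4(2)+2, so the system is aromatic and both rings count as aromatic (naphthalene).
Aromatic: A, B, D, E. Total: 4.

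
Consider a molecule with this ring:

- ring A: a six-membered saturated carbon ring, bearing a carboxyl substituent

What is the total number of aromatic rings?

0

Ring A has only sp³ atoms, so it is not fully conjugated — not aromatic (cyclohexane).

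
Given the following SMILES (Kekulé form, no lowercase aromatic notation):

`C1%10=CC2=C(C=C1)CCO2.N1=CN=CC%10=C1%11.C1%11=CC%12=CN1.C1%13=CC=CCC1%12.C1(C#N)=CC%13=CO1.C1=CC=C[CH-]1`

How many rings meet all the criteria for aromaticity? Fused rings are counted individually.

The SMILES encodes a six-membered carbon ring with three alternating C=C double bonds, fused to a five-membered ring containing one oxygen and two sp³ carbons; a six-membered ring with nitrogens at positions 1 and 3 and three alternating double bonds; a five-membered ring of four carbons and one nitrogen bearing a hydrogen, with two C=C double bonds; a six-membered carbon ring with two conjugated C=C double bonds and two sp³ carbons; a five-membered ring of four carbons and one oxygen, with two C=C double bonds; a five-membered all-carbon ring bearing a negative charge on one carbon, with two C=C double bonds.
The 6-membered ring has a continuous p-orbital overlap around the ring; 3 ring double bonds give 6 π electrons. 6 = 4(1)+2, so it is aromatic (benzene ring).
The 5-membered ring with one oxygen has two sp³ carbons, so it is not fully conjugated — not aromatic (oxolane ring).
The 6-membered ring with two nitrogens (1,3) is planar and fully conjugated; 3 ring double bonds give 6 π electrons. Since 6 = 4n+2 (n=1), it is aromatic (pyrimidine).
The 5-membered ring with one N–H has a continuous p-orbital overlap around the ring; 2 ring double bonds (4 π electrons) plus a heteroatom lone pair (2) give 6 π electrons. Since 6 = 4n+2 (n=1), it is aromatic (pyrrole).
The second 6-membered ring has two sp³ carbons, so it is not fully conjugated — not aromatic (1,3-cyclohexadiene).
The second 5-membered ring with one oxygen is fully conjugated (every ring atom contributes a p orbital); 2 ring double bonds (4 π electrons) plus a heteroatom lone pair (2) give 6 π electrons. Since 6 = 4n+2 (n=1), it is aromatic (furan).
The 5-membered ring is planar and fully conjugated; 2 ring double bonds (4 π electrons) plus the carbanion lone pair (2) give 6 π electrons. That satisfies 4n+2 with n=1, so it is aromatic (cyclopentadienyl anion).
5 of the 7 rings are aromatic. Total: 5.

5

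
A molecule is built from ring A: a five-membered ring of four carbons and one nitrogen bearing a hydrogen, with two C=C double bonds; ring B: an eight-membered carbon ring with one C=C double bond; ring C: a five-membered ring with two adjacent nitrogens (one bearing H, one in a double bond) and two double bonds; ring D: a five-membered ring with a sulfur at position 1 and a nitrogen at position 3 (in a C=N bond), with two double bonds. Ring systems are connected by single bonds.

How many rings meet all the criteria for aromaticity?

Ring A is planar and fully conjugated; 2 ring double bonds (4 π electrons) plus a heteroatom lone pair (2) give 6 π electrons. 6 = 4(1)+2, so ring A is aromatic (pyrrole).
Ring B has six sp³ carbons, so it is not fully conjugated — not aromatic (cyclooctene).
Ring C has a continuous p-orbital overlap around the ring; 2 ring double bonds (4 π electrons) plus a heteroatom lone pair (2) give 6 π electrons. 6 = 4(1)+2, so ring C is aromatic (pyrazole).
Ring D is fully conjugated (every ring atom contributes a p orbital); 2 ring double bonds (4 π electrons) plus a heteroatom lone pair (2) give 6 π electrons. That satisfies 4n+2 with n=1, so ring D is aromatic (thiazole).
Aromatic: A, C, D. Total: 3.

3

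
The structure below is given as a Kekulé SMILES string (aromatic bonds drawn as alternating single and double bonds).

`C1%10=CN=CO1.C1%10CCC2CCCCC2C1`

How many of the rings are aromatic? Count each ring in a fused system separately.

1

The SMILES encodes a five-membered ring with an oxygen at position 1 and a nitrogen at position 3 (in a C=N bond), with two double bonds; two fused six-membered saturated carbon rings.
The 5-membered ring with one oxygen and one =N– is planar and fully conjugated; 2 ring double bonds (4 π electrons) plus a heteroatom lone pair (2) give 6 π electrons. 6 = 4(1)+2, so it is aromatic (oxazole).
The 6-membered ring has only sp³ atoms, so it is not fully conjugated — not aromatic (cyclohexane ring).
The second 6-membered ring has only sp³ atoms, so it is not fully conjugated — not aromatic (cyclohexane ring).
1 of the 3 rings is aromatic. Total: 1.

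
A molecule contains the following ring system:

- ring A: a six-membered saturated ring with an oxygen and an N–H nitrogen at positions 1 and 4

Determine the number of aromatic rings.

0

Ring A has only sp³ atoms, so it is not fully conjugated — not aromatic (morpholine).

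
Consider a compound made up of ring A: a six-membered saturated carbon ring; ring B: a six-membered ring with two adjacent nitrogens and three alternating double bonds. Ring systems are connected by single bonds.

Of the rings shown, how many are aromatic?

1

Ring A has only sp³ atoms, so it is not fully conjugated — not aromatic (cyclohexane).
Ring B is planar and fully conjugated; 3 ring double bonds give 6 π electrons. Since 6 = 4n+2 (n=1), ring B is aromatic (pyridazine).
Aromatic: B. Total: 1.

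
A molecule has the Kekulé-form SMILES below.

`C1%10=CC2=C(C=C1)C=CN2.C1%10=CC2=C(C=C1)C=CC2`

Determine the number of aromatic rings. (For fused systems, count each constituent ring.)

The SMILES encodes a six-membered carbon ring with three alternating C=C double bonds, fused to a five-membered ring containing one N–H nitrogen and two C=C double bonds; a six-membered carbon ring with three alternating C=C double bonds, fused to a five-membered carbon ring containing one C=C double bond and one sp³ carbon.
The fused 6/5-membered bicyclic (with one N–H) is a single π system with 9 sp² atoms and 10 π electrons from ring double bonds plus a heteroatom lone pair. 10 = 4(2)+2, so the system is aromatic and both rings count as aromatic (indole).
The 6-membered ring has a continuous p-orbital overlap around the ring; 3 ring double bonds give 6 π electrons. Since 6 = 4n+2 (n=1), it is aromatic (benzene ring).
The 5-membered ring has one sp³ carbon, so it is not fully conjugated — not aromatic (cyclopentene ring).
3 of the 4 rings are aromatic. Total: 3.

3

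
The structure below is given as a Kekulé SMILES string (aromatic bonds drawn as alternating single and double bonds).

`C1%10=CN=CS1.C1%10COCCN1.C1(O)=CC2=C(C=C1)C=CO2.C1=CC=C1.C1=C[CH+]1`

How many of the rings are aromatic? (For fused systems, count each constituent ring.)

The SMILES encodes a five-membered ring with a sulfur at position 1 and a nitrogen at position 3 (in a C=N bond), with two double bonds; a six-membered saturated ring with an oxygen and an N–H nitrogen at positions 1 and 4; a six-membered carbon ring with three alternating C=C double bonds, fused to a five-membered ring containing one oxygen and two C=C double bonds; a four-membered carbon ring with two alternating C=C double bonds; a three-membered all-carbon ring bearing a positive charge on one carbon, with one C=C double bond.
The 5-membered ring with one sulfur and one =N– is fully conjugated (every ring atom contributes a p orbital); 2 ring double bonds (4 π electrons) plus a heteroatom lone pair (2) give 6 π electrons. 6 = 4(1)+2, so it is aromatic (thiazole).
The 6-membered ring with one oxygen and one N–H (1,4) has only sp³ atoms, so it is not fully conjugated — not aromatic (morpholine).
The fused 6/5-membered bicyclic (with one oxygen) is a single π system with 9 sp² atoms and 10 π electrons from ring double bonds plus a heteroatom lone pair. 10 = 4(2)+2, so the system is aromatic and both rings count as aromatic (benzofuran).
The 4-membered ring has only sp² ring atoms; a planar conformation would have a fully conjugated π system of 4 electrons. But 4 = 4(1), which is 4n not 4n+2, so it is not aromatic (cyclobutadiene) — cyclobutadiene is antiaromatic and distorts to a rectangle.
The 3-membered ring has a continuous p-orbital overlap around the ring; 1 ring double bond (2 π electrons) plus the carbocation's empty p orbital (0, but keeps the ring conjugated) give 2 π electrons. That satisfies 4n+2 with n=0, so it is aromatic (cyclopropenyl cation).
4 of the 6 rings are aromatic. Total: 4.

4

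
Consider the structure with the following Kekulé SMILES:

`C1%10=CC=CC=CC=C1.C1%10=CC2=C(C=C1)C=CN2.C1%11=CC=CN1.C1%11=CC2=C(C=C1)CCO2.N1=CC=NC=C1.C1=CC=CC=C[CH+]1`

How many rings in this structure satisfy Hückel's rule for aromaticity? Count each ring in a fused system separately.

The SMILES encodes an eight-membered carbon ring with four alternating C=C double bonds; a six-membered carbon ring with three alternating C=C double bonds, fused to a five-membered ring containing one N–H nitrogen and two C=C double bonds; a five-membered ring of four carbons and one nitrogen bearing a hydrogen, with two C=C double bonds; a six-membered carbon ring with three alternating C=C double bonds, fused to a five-membered ring containing one oxygen and two sp³ carbons; a six-membered ring with nitrogens at positions 1 and 4 and three alternating double bonds; a seven-membered all-carbon ring bearing a positive charge on one carbon, with three C=C double bonds.
The 8-membered ring has only sp² ring atoms; a planar conformation would have a fully conjugated π system of 8 electrons. But 8 = 4(2), which is 4n not 4n+2, so it is not aromatic (cyclooctatetraene) — cyclooctatetraene distorts into a non-planar tub to avoid antiaromaticity.
The fused 6/5-membered bicyclic (with one N–H) is a single π system with 9 sp² atoms and 10 π electrons from ring double bonds plus a heteroatom lone pair. 10 = 4(2)+2, so the system is aromatic and both rings count as aromatic (indole).
The 5-membered ring with one N–H has a continuous p-orbital overlap around the ring; 2 ring double bonds (4 π electrons) plus a heteroatom lone pair (2) give 6 π electrons. That satisfies 4n+2 with n=1, so it is aromatic (pyrrole).
The 6-membered ring is fully conjugated (every ring atom contributes a p orbital); 3 ring double bonds give 6 π electrons. Since 6 = 4n+2 (n=1), it is aromatic (benzene ring).
The 5-membered ring with one oxygen has two sp³ carbons, so it is not fully conjugated — not aromatic (oxolane ring).
The 6-membered ring with two nitrogens (1,4) is fully conjugated (every ring atom contributes a p orbital); 3 ring double bonds give 6 π electrons. 6 = 4(1)+2, so it is aromatic (pyrazine).
The 7-membered ring has a continuous p-orbital overlap around the ring; 3 ring double bonds (6 π electrons) plus the carbocation's empty p orbital (0, but keeps the ring conjugated) give 6 π electrons. Since 6 = 4n+2 (n=1), it is aromatic (tropylium cation).
6 of the 8 rings are aromatic. Total: 6.

6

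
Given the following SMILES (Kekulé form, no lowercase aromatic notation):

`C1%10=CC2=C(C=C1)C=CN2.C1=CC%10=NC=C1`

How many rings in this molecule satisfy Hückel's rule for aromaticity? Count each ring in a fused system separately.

3

The SMILES encodes a six-membered carbon ring with three alternating C=C double bonds, fused to a five-membered ring containing one N–H nitrogen and two C=C double bonds; a six-membered ring of five carbons and one nitrogen with three alternating double bonds.
The fused 6/5-membered bicyclic (with one N–H) is a single π system with 9 sp² atoms and 10 π electrons from ring double bonds plus a heteroatom lone pair. 10 = 4(2)+2, so the system is aromatic and both rings count as aromatic (indole).
The 6-membered ring with one nitrogen is planar and fully conjugated; 3 ring double bonds give 6 π electrons. That satisfies 4n+2 with n=1, so it is aromatic (pyridine).
3 of the 3 rings are aromatic. Total: 3.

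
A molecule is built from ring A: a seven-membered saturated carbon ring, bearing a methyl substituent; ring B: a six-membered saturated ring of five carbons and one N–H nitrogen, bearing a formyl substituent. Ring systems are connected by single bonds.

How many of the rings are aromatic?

Ring A has only sp³ atoms, so it is not fully conjugated — not aromatic (cycloheptane).
Ring B has only sp³ atoms, so it is not fully conjugated — not aromatic (piperidine).
No ring is aromatic. Total: 0.

0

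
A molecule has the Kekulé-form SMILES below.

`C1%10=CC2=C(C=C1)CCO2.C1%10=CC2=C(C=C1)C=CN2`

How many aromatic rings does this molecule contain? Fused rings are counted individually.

The SMILES encodes a six-membered carbon ring with three alternating C=C double bonds, fused to a five-membered ring containing one oxygen and two sp³ carbons; a six-membered carbon ring with three alternating C=C double bonds, fused to a five-membered ring containing one N–H nitrogen and two C=C double bonds.
The 6-membered ring is fully conjugated (every ring atom contributes a p orbital); 3 ring double bonds give 6 π electrons. Since 6 = 4n+2 (n=1), it is aromatic (benzene ring).
The 5-membered ring with one oxygen has two sp³ carbons, so it is not fully conjugated — not aromatic (oxolane ring).
The fused 6/5-membered bicyclic (with one N–H) is a single π system with 9 sp² atoms and 10 π electrons from ring double bonds plus a heteroatom lone pair. 10 = 4(2)+2, so the system is aromatic and both rings count as aromatic (indole).
3 of the 4 rings are aromatic. Total: 3.

3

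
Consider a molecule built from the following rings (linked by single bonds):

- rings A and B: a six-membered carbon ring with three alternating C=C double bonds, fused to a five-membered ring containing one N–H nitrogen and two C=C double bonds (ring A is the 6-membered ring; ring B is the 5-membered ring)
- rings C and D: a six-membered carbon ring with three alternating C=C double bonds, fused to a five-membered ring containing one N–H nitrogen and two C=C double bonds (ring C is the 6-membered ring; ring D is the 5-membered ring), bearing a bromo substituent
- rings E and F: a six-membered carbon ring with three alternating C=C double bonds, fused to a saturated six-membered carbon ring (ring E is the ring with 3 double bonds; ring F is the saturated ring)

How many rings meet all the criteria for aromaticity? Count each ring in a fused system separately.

Rings A and B form a fused bicyclic system (with one N–H) with 9 sp² atoms and 10 π electrons from ring double bonds plus a heteroatom lone pair. 10 = 4(2)+2, so the system is aromatic and both rings count as aromatic (indole).
Rings C and D form a fused bicyclic system (with one N–H) with 9 sp² atoms and 10 π electrons from ring double bonds plus a heteroatom lone pair. 10 = 4(2)+2, so the system is aromatic and both rings count as aromatic (indole).
Ring E has a continuous p-orbital overlap around the ring; 3 ring double bonds give 6 π electrons. Since 6 = 4n+2 (n=1), ring E is aromatic (benzene ring).
Ring F has four sp³ carbons, so it is not fully conjugated — not aromatic (cyclohexane ring).
Aromatic: A, B, C, D, E. Total: 5.

5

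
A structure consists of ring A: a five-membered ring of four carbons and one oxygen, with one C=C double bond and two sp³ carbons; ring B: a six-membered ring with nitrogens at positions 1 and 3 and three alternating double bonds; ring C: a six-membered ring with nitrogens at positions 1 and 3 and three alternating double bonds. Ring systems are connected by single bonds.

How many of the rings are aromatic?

Ring A has two sp³ carbons, so it is not fully conjugated — not aromatic (2,3-dihydrofuran).
Ring B is fully conjugated (every ring atom contributes a p orbital); 3 ring double bonds give 6 π electrons. 6 = 4(1)+2, so ring B is aromatic (pyrimidine).
Ring C has a continuous p-orbital overlap around the ring; 3 ring double bonds give 6 π electrons. That satisfies 4n+2 with n=1, so ring C is aromatic (pyrimidine).
Aromatic: B, C. Total: 2.

2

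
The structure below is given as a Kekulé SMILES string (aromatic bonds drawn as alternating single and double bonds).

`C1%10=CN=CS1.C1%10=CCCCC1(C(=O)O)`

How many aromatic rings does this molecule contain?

1

The SMILES encodes a five-membered ring with a sulfur at position 1 and a nitrogen at position 3 (in a C=N bond), with two double bonds; a six-membered carbon ring with one C=C double bond.
The 5-membered ring with one sulfur and one =N– is fully conjugated (every ring atom contributes a p orbital); 2 ring double bonds (4 π electrons) plus a heteroatom lone pair (2) give 6 π electrons. That satisfies 4n+2 with n=1, so it is aromatic (thiazole).
The 6-membered ring has four sp³ carbons, so it is not fully conjugated — not aromatic (cyclohexene).
1 of the 2 rings is aromatic. Total: 1.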